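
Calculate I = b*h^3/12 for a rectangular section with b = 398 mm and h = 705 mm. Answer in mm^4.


I = b * h^3 / 12
= 398 * 705^3 / 12
= 398 * 350402625 / 12
= 11621687062.5 mm^4

11621687062.5 mm^4


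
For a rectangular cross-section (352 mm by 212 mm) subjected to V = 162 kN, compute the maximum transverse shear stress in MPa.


A = b * h = 352 * 212 = 74624 mm^2
V = 162 kN = 162000.0 N
tau_max = 1.5 * V / A = 1.5 * 162000.0 / 74624
= 3.2563 MPa

3.2563 MPa


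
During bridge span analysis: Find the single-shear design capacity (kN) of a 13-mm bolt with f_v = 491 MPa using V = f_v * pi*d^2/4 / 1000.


A = pi * d^2 / 4 = pi * 13^2 / 4 = 132.7323 mm^2
V = f_v * A / 1000 = 491 * 132.7323 / 1000
= 65.1716 kN

65.1716 kN


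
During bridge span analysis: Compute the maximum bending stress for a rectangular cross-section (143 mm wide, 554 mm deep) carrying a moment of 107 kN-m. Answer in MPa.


I = b * h^3 / 12 = 143 * 554^3 / 12 = 2026208279.33 mm^4
y = h / 2 = 554 / 2 = 277.0 mm
M = 107 kN-m = 107000000.0 N-mm
sigma = M * y / I = 107000000.0 * 277.0 / 2026208279.33
= 14.63 MPa

14.63 MPa


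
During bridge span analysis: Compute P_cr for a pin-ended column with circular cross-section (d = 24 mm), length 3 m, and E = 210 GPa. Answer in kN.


I = pi * d^4 / 64 = 16286.02 mm^4
L = 3000.0 mm
P_cr = pi^2 * E * I / L^2
= 9.8696 * 210000.0 * 16286.02 / 3000.0^2
= 3750.52 N = 3.7505 kN

3.7505 kN


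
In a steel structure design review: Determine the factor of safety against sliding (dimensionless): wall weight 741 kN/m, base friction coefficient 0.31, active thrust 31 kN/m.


Resisting force = mu * W = 0.31 * 741 = 229.71 kN/m
FOS = Resisting / Driving = 229.71 / 31
= 7.41 (dimensionless)

7.41 (dimensionless)


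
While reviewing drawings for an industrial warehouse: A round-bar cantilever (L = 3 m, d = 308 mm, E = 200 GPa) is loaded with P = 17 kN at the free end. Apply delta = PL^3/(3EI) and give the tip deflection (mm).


I = pi * d^4 / 64 = pi * 308^4 / 64 = 441746141.43 mm^4
L = 3000.0 mm, P = 17000.0 N, E = 200000.0 MPa
delta = P * L^3 / (3 * E * I)
= 17000.0 * 3000.0^3 / (3 * 200000.0 * 441746141.43)
= 1.7318 mm

1.7318 mm


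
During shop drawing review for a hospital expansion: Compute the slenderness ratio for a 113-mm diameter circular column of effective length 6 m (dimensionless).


Radius of gyration r = d / 4 = 113 / 4 = 28.25 mm
L_eff = 6000.0 mm
Slenderness ratio = L / r = 6000.0 / 28.25 = 212.39 (dimensionless)

212.39 (dimensionless)


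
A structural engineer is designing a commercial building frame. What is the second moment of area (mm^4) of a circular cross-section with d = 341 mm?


r = d / 2 = 341 / 2 = 170.5 mm
I = pi * r^4 / 4 = pi * 170.5^4 / 4
= 663723836.22 mm^4

663723836.22 mm^4


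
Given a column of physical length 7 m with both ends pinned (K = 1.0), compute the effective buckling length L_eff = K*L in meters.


L_eff = K * L
= 1.0 * 7
= 7.0 m

7.0 m


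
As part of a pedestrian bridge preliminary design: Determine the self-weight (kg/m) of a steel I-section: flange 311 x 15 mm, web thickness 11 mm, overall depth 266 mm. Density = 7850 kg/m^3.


A_flanges = 2 * 311 * 15 = 9330 mm^2
A_web = (266 - 2 * 15) * 11 = 2596 mm^2
A_total = 9330 + 2596 = 11926 mm^2 = 0.011926 m^2
Weight = rho * A = 7850 * 0.011926 = 93.6191 kg/m

93.6191 kg/m


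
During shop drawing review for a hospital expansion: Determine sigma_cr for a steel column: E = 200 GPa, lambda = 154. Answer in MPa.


sigma_cr = pi^2 * E / lambda^2
= 9.8696 * 200000.0 / 154^2
= 9.8696 * 200000.0 / 23716
= 83.2316 MPa

83.2316 MPa


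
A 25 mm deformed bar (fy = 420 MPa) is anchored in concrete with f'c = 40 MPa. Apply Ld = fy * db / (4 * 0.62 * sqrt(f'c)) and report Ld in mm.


Ld = (fy * db) / (4 * 0.62 * sqrt(f'c))
= (420 * 25) / (4 * 0.62 * sqrt(40))
= 10500 / 15.6849
= 669.43 mm

669.43 mm


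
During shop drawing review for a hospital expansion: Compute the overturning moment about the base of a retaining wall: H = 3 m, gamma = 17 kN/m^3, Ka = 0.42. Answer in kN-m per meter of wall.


Pa = 0.5 * Ka * gamma * H^2
= 0.5 * 0.42 * 17 * 3^2
= 32.13 kN/m
Arm = H / 3 = 3 / 3 = 1.0 m
Mo = Pa * arm = Pa * H / 3 = 32.13 * 3 / 3 = 32.13 kN-m/m

32.13 kN-m/m


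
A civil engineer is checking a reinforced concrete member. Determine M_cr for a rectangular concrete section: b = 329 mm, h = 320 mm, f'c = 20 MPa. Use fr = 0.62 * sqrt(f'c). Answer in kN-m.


fr = 0.62 * sqrt(20) = 0.62 * 4.4721 = 2.7727 MPa
I = 329 * 320^3 / 12 = 898389333.33 mm^4
y_t = 160.0 mm
M_cr = fr * I / y_t = 2.7727 * 898389333.33 / 160.0 N-mm
= 15.5687 kN-m

15.5687 kN-m


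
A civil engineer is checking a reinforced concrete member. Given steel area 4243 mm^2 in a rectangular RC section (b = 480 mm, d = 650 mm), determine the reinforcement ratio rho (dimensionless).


rho = As / (b * d)
= 4243 / (480 * 650)
= 4243 / 312000
= 0.013599 (dimensionless)

0.013599 (dimensionless)


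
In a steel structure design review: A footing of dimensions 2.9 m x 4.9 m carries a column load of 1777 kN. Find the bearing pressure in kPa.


A = 2.9 * 4.9 = 14.21 m^2
q = P / A = 1777 / 14.21
= 125.0528 kPa

125.0528 kPa


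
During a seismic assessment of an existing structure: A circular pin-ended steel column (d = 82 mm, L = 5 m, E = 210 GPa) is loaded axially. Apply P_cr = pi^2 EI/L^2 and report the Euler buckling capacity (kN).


I = pi * d^4 / 64 = 2219347.5 mm^4
L = 5000.0 mm
P_cr = pi^2 * E * I / L^2
= 9.8696 * 210000.0 * 2219347.5 / 5000.0^2
= 183994.29 N = 183.9943 kN

183.9943 kN


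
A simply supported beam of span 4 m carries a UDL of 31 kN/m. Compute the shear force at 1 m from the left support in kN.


R_A = w * L / 2 = 31 * 4 / 2 = 62.0 kN
V(x) = R_A - w * x = 62.0 - 31 * 1
= 31.0 kN

31.0 kN


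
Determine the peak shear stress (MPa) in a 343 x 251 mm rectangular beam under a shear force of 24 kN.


A = b * h = 343 * 251 = 86093 mm^2
V = 24 kN = 24000.0 N
tau_max = 1.5 * V / A = 1.5 * 24000.0 / 86093
= 0.4182 MPa

0.4182 MPa


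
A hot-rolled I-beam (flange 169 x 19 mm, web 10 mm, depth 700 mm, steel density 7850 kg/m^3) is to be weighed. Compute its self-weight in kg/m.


A_flanges = 2 * 169 * 19 = 6422 mm^2
A_web = (700 - 2 * 19) * 10 = 6620 mm^2
A_total = 6422 + 6620 = 13042 mm^2 = 0.013042 m^2
Weight = rho * A = 7850 * 0.013042 = 102.3797 kg/m

102.3797 kg/m


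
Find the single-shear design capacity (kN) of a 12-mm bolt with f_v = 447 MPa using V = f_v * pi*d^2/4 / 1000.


A = pi * d^2 / 4 = pi * 12^2 / 4 = 113.0973 mm^2
V = f_v * A / 1000 = 447 * 113.0973 / 1000
= 50.5545 kN

50.5545 kN


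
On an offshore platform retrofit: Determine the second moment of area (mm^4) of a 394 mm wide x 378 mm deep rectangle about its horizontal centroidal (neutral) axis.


I = b * h^3 / 12
= 394 * 378^3 / 12
= 394 * 54010152 / 12
= 1773333324.0 mm^4

1773333324.0 mm^4


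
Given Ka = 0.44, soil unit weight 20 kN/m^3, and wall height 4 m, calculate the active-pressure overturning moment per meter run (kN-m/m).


Pa = 0.5 * Ka * gamma * H^2
= 0.5 * 0.44 * 20 * 4^2
= 70.4 kN/m
Arm = H / 3 = 4 / 3 = 1.3333 m
Mo = Pa * arm = Pa * H / 3 = 70.4 * 4 / 3 = 93.8667 kN-m/m

93.8667 kN-m/m


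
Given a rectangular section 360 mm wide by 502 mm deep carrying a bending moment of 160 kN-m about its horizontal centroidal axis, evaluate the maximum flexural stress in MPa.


I = b * h^3 / 12 = 360 * 502^3 / 12 = 3795180240.0 mm^4
y = h / 2 = 502 / 2 = 251.0 mm
M = 160 kN-m = 160000000.0 N-mm
sigma = M * y / I = 160000000.0 * 251.0 / 3795180240.0
= 10.58 MPa

10.58 MPa


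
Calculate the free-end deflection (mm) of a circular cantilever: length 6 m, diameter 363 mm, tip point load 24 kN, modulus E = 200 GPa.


I = pi * d^4 / 64 = pi * 363^4 / 64 = 852307674.19 mm^4
L = 6000.0 mm, P = 24000.0 N, E = 200000.0 MPa
delta = P * L^3 / (3 * E * I)
= 24000.0 * 6000.0^3 / (3 * 200000.0 * 852307674.19)
= 10.1372 mm

10.1372 mm


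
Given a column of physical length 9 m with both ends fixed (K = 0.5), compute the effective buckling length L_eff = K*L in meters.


L_eff = K * L
= 0.5 * 9
= 4.5 m

4.5 m


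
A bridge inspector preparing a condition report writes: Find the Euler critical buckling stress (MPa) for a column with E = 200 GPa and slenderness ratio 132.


sigma_cr = pi^2 * E / lambda^2
= 9.8696 * 200000.0 / 132^2
= 9.8696 * 200000.0 / 17424
= 113.2875 MPa

113.2875 MPa


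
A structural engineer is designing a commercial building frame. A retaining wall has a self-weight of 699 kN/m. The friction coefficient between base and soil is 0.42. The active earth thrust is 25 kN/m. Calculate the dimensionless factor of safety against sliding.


Resisting force = mu * W = 0.42 * 699 = 293.58 kN/m
FOS = Resisting / Driving = 293.58 / 25
= 11.7432 (dimensionless)

11.7432 (dimensionless)


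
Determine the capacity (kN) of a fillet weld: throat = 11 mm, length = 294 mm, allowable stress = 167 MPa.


Strength = throat * length * allowable stress
= 11 * 294 * 167 N
= 540078 N
= 540.08 kN

540.08 kN


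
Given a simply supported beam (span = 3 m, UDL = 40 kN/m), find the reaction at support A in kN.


Total load = w * L = 40 * 3 = 120 kN
By symmetry, each reaction R = total / 2 = 120 / 2 = 60.0 kN

60.0 kN


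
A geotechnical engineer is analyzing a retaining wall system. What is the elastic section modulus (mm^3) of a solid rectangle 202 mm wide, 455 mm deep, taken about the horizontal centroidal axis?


S = b * h^2 / 6
= 202 * 455^2 / 6
= 202 * 207025 / 6
= 6969841.67 mm^3

6969841.67 mm^3


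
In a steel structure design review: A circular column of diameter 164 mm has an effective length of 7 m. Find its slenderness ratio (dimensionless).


Radius of gyration r = d / 4 = 164 / 4 = 41.0 mm
L_eff = 7000.0 mm
Slenderness ratio = L / r = 7000.0 / 41.0 = 170.73 (dimensionless)

170.73 (dimensionless)


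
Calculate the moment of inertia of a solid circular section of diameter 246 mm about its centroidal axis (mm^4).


r = d / 2 = 246 / 2 = 123.0 mm
I = pi * r^4 / 4 = pi * 123.0^4 / 4
= 179767147.47 mm^4

179767147.47 mm^4


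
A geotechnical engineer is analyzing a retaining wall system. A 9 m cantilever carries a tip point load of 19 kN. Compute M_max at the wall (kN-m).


For a cantilever with a point load at the free end:
M_max = P * L = 19 * 9 = 171 kN-m

171 kN-m


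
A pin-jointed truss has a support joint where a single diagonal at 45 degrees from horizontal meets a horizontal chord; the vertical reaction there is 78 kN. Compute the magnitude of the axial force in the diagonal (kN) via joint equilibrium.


At the joint, only the diagonal has a vertical component, so vertical equilibrium gives:
F * sin(45) = 78
F = 78 / sin(45)
= 78 / 0.707107
= 110.31 kN

110.31 kN


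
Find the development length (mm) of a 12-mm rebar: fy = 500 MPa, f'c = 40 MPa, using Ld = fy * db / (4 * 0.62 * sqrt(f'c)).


Ld = (fy * db) / (4 * 0.62 * sqrt(f'c))
= (500 * 12) / (4 * 0.62 * sqrt(40))
= 6000 / 15.6849
= 382.53 mm

382.53 mm


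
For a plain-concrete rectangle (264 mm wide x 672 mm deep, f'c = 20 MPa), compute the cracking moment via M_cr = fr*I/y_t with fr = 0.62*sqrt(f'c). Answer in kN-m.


fr = 0.62 * sqrt(20) = 0.62 * 4.4721 = 2.7727 MPa
I = 264 * 672^3 / 12 = 6676217856.0 mm^4
y_t = 336.0 mm
M_cr = fr * I / y_t = 2.7727 * 6676217856.0 / 336.0 N-mm
= 55.0932 kN-m

55.0932 kN-m


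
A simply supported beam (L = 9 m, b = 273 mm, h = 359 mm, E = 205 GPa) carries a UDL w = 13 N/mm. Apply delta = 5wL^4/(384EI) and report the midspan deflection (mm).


I = 273 * 359^3 / 12 = 1052603347.25 mm^4
L = 9000.0 mm, w = 13 N/mm, E = 205000.0 MPa
delta = 5 * w * L^4 / (384 * E * I)
= 5 * 13 * 9000.0^4 / (384 * 205000.0 * 1052603347.25)
= 5.1468 mm

5.1468 mm


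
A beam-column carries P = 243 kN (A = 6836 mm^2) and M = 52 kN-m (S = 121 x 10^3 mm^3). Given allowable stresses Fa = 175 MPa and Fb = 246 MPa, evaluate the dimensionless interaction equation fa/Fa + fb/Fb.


f_a = P / A = 243000.0 / 6836 = 35.5471 MPa
f_b = M / S = 52000000.0 / 121000.0 = 429.7521 MPa
Ratio = f_a / Fa + f_b / Fb
= 35.5471 / 175 + 429.7521 / 246
= 1.9501 (dimensionless)

1.9501 (dimensionless)


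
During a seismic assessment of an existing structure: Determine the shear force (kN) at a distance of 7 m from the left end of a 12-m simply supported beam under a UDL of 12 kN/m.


R_A = w * L / 2 = 12 * 12 / 2 = 72.0 kN
V(x) = R_A - w * x = 72.0 - 12 * 7
= -12.0 kN

-12.0 kN


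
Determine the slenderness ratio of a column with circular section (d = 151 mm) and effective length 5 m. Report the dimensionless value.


Radius of gyration r = d / 4 = 151 / 4 = 37.75 mm
L_eff = 5000.0 mm
Slenderness ratio = L / r = 5000.0 / 37.75 = 132.45 (dimensionless)

132.45 (dimensionless)


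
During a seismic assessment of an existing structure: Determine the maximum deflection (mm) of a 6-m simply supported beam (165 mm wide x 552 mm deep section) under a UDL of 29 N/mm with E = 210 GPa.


I = 165 * 552^3 / 12 = 2312703360.0 mm^4
L = 6000.0 mm, w = 29 N/mm, E = 210000.0 MPa
delta = 5 * w * L^4 / (384 * E * I)
= 5 * 29 * 6000.0^4 / (384 * 210000.0 * 2312703360.0)
= 1.0076 mm

1.0076 mm


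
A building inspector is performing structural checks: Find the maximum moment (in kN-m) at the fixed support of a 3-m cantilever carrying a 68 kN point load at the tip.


For a cantilever with a point load at the free end:
M_max = P * L = 68 * 3 = 204 kN-m

204 kN-m


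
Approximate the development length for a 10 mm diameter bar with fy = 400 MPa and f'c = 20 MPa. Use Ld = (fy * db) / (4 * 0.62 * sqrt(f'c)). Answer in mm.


Ld = (fy * db) / (4 * 0.62 * sqrt(f'c))
= (400 * 10) / (4 * 0.62 * sqrt(20))
= 4000 / 11.0909
= 360.66 mm

360.66 mm


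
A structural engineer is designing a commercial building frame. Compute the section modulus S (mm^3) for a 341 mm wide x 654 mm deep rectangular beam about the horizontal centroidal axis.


S = b * h^2 / 6
= 341 * 654^2 / 6
= 341 * 427716 / 6
= 24308526.0 mm^3

24308526.0 mm^3


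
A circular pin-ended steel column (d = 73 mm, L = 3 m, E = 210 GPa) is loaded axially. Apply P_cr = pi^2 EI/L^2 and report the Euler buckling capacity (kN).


I = pi * d^4 / 64 = 1393995.4 mm^4
L = 3000.0 mm
P_cr = pi^2 * E * I / L^2
= 9.8696 * 210000.0 * 1393995.4 / 3000.0^2
= 321024.27 N = 321.0243 kN

321.0243 kN


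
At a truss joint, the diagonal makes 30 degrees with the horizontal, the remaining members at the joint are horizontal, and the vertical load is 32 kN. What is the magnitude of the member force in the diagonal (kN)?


At the joint, only the diagonal has a vertical component, so vertical equilibrium gives:
F * sin(30) = 32
F = 32 / sin(30)
= 32 / 0.5
= 64.0 kN

64.0 kN


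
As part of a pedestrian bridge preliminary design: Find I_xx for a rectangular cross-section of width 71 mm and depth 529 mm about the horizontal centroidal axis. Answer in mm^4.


I = b * h^3 / 12
= 71 * 529^3 / 12
= 71 * 148035889 / 12
= 875879009.92 mm^4

875879009.92 mm^4


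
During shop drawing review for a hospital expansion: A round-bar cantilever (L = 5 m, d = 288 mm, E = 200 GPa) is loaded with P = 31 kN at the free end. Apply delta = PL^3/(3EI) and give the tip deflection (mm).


I = pi * d^4 / 64 = pi * 288^4 / 64 = 337706834.33 mm^4
L = 5000.0 mm, P = 31000.0 N, E = 200000.0 MPa
delta = P * L^3 / (3 * E * I)
= 31000.0 * 5000.0^3 / (3 * 200000.0 * 337706834.33)
= 19.1241 mm

19.1241 mm


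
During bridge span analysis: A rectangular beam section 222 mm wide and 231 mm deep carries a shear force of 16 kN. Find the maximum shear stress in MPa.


A = b * h = 222 * 231 = 51282 mm^2
V = 16 kN = 16000.0 N
tau_max = 1.5 * V / A = 1.5 * 16000.0 / 51282
= 0.468 MPa

0.468 MPa


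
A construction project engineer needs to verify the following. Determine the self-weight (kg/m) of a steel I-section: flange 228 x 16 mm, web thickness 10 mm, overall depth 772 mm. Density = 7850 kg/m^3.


A_flanges = 2 * 228 * 16 = 7296 mm^2
A_web = (772 - 2 * 16) * 10 = 7400 mm^2
A_total = 7296 + 7400 = 14696 mm^2 = 0.014696 m^2
Weight = rho * A = 7850 * 0.014696 = 115.3636 kg/m

115.3636 kg/m


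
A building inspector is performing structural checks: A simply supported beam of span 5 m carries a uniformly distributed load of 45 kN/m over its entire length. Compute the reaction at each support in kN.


Total load = w * L = 45 * 5 = 225 kN
By symmetry, each reaction R = total / 2 = 225 / 2 = 112.5 kN

112.5 kN


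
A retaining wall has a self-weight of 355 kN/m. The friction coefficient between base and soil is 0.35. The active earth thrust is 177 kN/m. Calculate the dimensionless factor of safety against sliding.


Resisting force = mu * W = 0.35 * 355 = 124.25 kN/m
FOS = Resisting / Driving = 124.25 / 177
= 0.702 (dimensionless)

0.702 (dimensionless)


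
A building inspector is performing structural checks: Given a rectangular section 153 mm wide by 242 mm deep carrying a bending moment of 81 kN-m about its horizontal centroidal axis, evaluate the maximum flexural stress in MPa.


I = b * h^3 / 12 = 153 * 242^3 / 12 = 180699222.0 mm^4
y = h / 2 = 242 / 2 = 121.0 mm
M = 81 kN-m = 81000000.0 N-mm
sigma = M * y / I = 81000000.0 * 121.0 / 180699222.0
= 54.24 MPa

54.24 MPa


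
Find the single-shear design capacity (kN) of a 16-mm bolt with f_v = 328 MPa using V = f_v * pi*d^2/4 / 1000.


A = pi * d^2 / 4 = pi * 16^2 / 4 = 201.0619 mm^2
V = f_v * A / 1000 = 328 * 201.0619 / 1000
= 65.9483 kN

65.9483 kN


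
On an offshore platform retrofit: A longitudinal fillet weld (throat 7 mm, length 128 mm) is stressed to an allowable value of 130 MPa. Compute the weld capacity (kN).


Strength = throat * length * allowable stress
= 7 * 128 * 130 N
= 116480 N
= 116.48 kN

116.48 kN


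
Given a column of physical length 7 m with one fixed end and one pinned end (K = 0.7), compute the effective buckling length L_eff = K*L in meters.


L_eff = K * L
= 0.7 * 7
= 4.9 m

4.9 m


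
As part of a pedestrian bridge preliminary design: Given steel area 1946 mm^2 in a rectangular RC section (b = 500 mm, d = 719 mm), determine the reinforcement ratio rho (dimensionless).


rho = As / (b * d)
= 1946 / (500 * 719)
= 1946 / 359500
= 0.005413 (dimensionless)

0.005413 (dimensionless)


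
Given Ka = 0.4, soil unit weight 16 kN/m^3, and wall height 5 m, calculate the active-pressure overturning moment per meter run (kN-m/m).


Pa = 0.5 * Ka * gamma * H^2
= 0.5 * 0.4 * 16 * 5^2
= 80.0 kN/m
Arm = H / 3 = 5 / 3 = 1.6667 m
Mo = Pa * arm = Pa * H / 3 = 80.0 * 5 / 3 = 133.3333 kN-m/m

133.3333 kN-m/m


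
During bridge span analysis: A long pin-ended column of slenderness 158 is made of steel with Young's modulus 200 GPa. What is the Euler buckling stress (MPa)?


sigma_cr = pi^2 * E / lambda^2
= 9.8696 * 200000.0 / 158^2
= 9.8696 * 200000.0 / 24964
= 79.0707 MPa

79.0707 MPa


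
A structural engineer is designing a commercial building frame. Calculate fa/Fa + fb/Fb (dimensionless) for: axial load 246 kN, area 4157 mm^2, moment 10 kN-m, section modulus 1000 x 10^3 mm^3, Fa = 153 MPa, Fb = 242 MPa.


f_a = P / A = 246000.0 / 4157 = 59.1773 MPa
f_b = M / S = 10000000.0 / 1000000.0 = 10.0 MPa
Ratio = f_a / Fa + f_b / Fb
= 59.1773 / 153 + 10.0 / 242
= 0.4281 (dimensionless)

0.4281 (dimensionless)


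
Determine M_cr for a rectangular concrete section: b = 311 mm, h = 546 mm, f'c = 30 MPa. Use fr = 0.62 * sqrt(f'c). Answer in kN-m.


fr = 0.62 * sqrt(30) = 0.62 * 5.4772 = 3.3959 MPa
I = 311 * 546^3 / 12 = 4218490458.0 mm^4
y_t = 273.0 mm
M_cr = fr * I / y_t = 3.3959 * 4218490458.0 / 273.0 N-mm
= 52.4743 kN-m

52.4743 kN-m


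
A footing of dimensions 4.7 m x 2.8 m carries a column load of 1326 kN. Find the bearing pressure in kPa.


A = 4.7 * 2.8 = 13.16 m^2
q = P / A = 1326 / 13.16
= 100.7599 kPa

100.7599 kPa


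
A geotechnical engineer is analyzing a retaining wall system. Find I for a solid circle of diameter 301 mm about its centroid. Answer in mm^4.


r = d / 2 = 301 / 2 = 150.5 mm
I = pi * r^4 / 4 = pi * 150.5^4 / 4
= 402935823.96 mm^4

402935823.96 mm^4


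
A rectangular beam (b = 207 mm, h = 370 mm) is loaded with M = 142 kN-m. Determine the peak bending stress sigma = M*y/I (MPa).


I = b * h^3 / 12 = 207 * 370^3 / 12 = 873764250.0 mm^4
y = h / 2 = 370 / 2 = 185.0 mm
M = 142 kN-m = 142000000.0 N-mm
sigma = M * y / I = 142000000.0 * 185.0 / 873764250.0
= 30.07 MPa

30.07 MPa


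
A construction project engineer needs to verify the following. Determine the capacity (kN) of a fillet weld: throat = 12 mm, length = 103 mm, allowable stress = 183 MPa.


Strength = throat * length * allowable stress
= 12 * 103 * 183 N
= 226188 N
= 226.19 kN

226.19 kN


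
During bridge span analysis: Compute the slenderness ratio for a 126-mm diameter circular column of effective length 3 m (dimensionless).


Radius of gyration r = d / 4 = 126 / 4 = 31.5 mm
L_eff = 3000.0 mm
Slenderness ratio = L / r = 3000.0 / 31.5 = 95.24 (dimensionless)

95.24 (dimensionless)


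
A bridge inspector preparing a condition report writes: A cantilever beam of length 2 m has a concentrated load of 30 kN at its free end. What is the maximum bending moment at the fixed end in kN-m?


For a cantilever with a point load at the free end:
M_max = P * L = 30 * 2 = 60 kN-m

60 kN-m


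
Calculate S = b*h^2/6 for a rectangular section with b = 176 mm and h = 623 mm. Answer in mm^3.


S = b * h^2 / 6
= 176 * 623^2 / 6
= 176 * 388129 / 6
= 11385117.33 mm^3

11385117.33 mm^3


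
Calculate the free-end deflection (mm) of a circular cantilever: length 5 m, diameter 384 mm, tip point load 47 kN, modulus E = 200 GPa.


I = pi * d^4 / 64 = pi * 384^4 / 64 = 1067320365.3 mm^4
L = 5000.0 mm, P = 47000.0 N, E = 200000.0 MPa
delta = P * L^3 / (3 * E * I)
= 47000.0 * 5000.0^3 / (3 * 200000.0 * 1067320365.3)
= 9.1741 mm

9.1741 mm


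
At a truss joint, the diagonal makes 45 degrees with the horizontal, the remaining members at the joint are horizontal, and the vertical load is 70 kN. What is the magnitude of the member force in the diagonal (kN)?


At the joint, only the diagonal has a vertical component, so vertical equilibrium gives:
F * sin(45) = 70
F = 70 / sin(45)
= 70 / 0.707107
= 98.99 kN

98.99 kN


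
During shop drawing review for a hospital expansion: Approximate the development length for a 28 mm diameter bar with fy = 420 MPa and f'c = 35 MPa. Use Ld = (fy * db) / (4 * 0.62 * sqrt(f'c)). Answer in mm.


Ld = (fy * db) / (4 * 0.62 * sqrt(f'c))
= (420 * 28) / (4 * 0.62 * sqrt(35))
= 11760 / 14.6719
= 801.53 mm

801.53 mm


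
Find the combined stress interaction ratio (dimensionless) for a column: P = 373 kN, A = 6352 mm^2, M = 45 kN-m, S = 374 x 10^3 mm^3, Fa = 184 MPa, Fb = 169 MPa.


f_a = P / A = 373000.0 / 6352 = 58.7217 MPa
f_b = M / S = 45000000.0 / 374000.0 = 120.3209 MPa
Ratio = f_a / Fa + f_b / Fb
= 58.7217 / 184 + 120.3209 / 169
= 1.0311 (dimensionless)

1.0311 (dimensionless)


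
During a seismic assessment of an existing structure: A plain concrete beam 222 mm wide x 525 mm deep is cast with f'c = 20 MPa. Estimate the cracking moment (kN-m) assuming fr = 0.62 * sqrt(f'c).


fr = 0.62 * sqrt(20) = 0.62 * 4.4721 = 2.7727 MPa
I = 222 * 525^3 / 12 = 2677007812.5 mm^4
y_t = 262.5 mm
M_cr = fr * I / y_t = 2.7727 * 2677007812.5 / 262.5 N-mm
= 28.2766 kN-m

28.2766 kN-m


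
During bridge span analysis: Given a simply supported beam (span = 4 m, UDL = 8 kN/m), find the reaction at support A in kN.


Total load = w * L = 8 * 4 = 32 kN
By symmetry, each reaction R = total / 2 = 32 / 2 = 16.0 kN

16.0 kN


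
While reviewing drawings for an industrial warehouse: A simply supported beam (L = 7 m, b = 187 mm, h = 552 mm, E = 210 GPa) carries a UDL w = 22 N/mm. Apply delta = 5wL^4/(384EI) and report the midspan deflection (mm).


I = 187 * 552^3 / 12 = 2621063808.0 mm^4
L = 7000.0 mm, w = 22 N/mm, E = 210000.0 MPa
delta = 5 * w * L^4 / (384 * E * I)
= 5 * 22 * 7000.0^4 / (384 * 210000.0 * 2621063808.0)
= 1.2496 mm

1.2496 mm


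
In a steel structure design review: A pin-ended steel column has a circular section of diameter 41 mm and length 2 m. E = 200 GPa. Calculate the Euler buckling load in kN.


I = pi * d^4 / 64 = 138709.22 mm^4
L = 2000.0 mm
P_cr = pi^2 * E * I / L^2
= 9.8696 * 200000.0 * 138709.22 / 2000.0^2
= 68450.26 N = 68.4503 kN

68.4503 kN


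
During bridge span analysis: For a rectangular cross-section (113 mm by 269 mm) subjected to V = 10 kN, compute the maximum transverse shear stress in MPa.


A = b * h = 113 * 269 = 30397 mm^2
V = 10 kN = 10000.0 N
tau_max = 1.5 * V / A = 1.5 * 10000.0 / 30397
= 0.4935 MPa

0.4935 MPa


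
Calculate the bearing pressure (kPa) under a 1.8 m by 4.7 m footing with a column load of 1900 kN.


A = 1.8 * 4.7 = 8.46 m^2
q = P / A = 1900 / 8.46
= 224.5863 kPa

224.5863 kPa


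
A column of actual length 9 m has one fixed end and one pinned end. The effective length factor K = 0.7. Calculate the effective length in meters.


L_eff = K * L
= 0.7 * 9
= 6.3 m

6.3 m


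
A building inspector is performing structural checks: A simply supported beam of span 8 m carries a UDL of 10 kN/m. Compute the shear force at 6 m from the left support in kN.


R_A = w * L / 2 = 10 * 8 / 2 = 40.0 kN
V(x) = R_A - w * x = 40.0 - 10 * 6
= -20.0 kN

-20.0 kN


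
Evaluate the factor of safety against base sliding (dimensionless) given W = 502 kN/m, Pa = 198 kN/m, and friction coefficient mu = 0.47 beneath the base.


Resisting force = mu * W = 0.47 * 502 = 235.94 kN/m
FOS = Resisting / Driving = 235.94 / 198
= 1.1916 (dimensionless)

1.1916 (dimensionless)


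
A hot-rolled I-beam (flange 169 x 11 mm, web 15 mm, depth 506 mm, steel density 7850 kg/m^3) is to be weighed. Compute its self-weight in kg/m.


A_flanges = 2 * 169 * 11 = 3718 mm^2
A_web = (506 - 2 * 11) * 15 = 7260 mm^2
A_total = 3718 + 7260 = 10978 mm^2 = 0.010978 m^2
Weight = rho * A = 7850 * 0.010978 = 86.1773 kg/m

86.1773 kg/m


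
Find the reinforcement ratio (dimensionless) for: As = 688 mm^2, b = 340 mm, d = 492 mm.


rho = As / (b * d)
= 688 / (340 * 492)
= 688 / 167280
= 0.004113 (dimensionless)

0.004113 (dimensionless)


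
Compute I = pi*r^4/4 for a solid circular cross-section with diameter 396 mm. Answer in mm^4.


r = d / 2 = 396 / 2 = 198.0 mm
I = pi * r^4 / 4 = pi * 198.0^4 / 4
= 1207120547.23 mm^4

1207120547.23 mm^4


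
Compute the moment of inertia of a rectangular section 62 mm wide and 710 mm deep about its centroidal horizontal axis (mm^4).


I = b * h^3 / 12
= 62 * 710^3 / 12
= 62 * 357911000 / 12
= 1849206833.33 mm^4

1849206833.33 mm^4


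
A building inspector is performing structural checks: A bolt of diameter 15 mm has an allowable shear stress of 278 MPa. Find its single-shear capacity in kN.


A = pi * d^2 / 4 = pi * 15^2 / 4 = 176.7146 mm^2
V = f_v * A / 1000 = 278 * 176.7146 / 1000
= 49.1267 kN

49.1267 kN


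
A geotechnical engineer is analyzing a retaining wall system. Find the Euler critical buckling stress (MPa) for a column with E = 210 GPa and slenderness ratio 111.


sigma_cr = pi^2 * E / lambda^2
= 9.8696 * 210000.0 / 111^2
= 9.8696 * 210000.0 / 12321
= 168.2182 MPa

168.2182 MPa


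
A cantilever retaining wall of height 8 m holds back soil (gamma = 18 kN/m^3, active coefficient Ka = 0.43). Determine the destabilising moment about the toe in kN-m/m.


Pa = 0.5 * Ka * gamma * H^2
= 0.5 * 0.43 * 18 * 8^2
= 247.68 kN/m
Arm = H / 3 = 8 / 3 = 2.6667 m
Mo = Pa * arm = Pa * H / 3 = 247.68 * 8 / 3 = 660.48 kN-m/m

660.48 kN-m/m


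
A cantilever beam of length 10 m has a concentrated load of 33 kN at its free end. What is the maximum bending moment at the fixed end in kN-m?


For a cantilever with a point load at the free end:
M_max = P * L = 33 * 10 = 330 kN-m

330 kN-m


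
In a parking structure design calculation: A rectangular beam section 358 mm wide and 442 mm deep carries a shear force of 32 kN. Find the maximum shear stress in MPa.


A = b * h = 358 * 442 = 158236 mm^2
V = 32 kN = 32000.0 N
tau_max = 1.5 * V / A = 1.5 * 32000.0 / 158236
= 0.3033 MPa

0.3033 MPa


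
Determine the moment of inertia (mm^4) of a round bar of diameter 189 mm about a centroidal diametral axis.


r = d / 2 = 189 / 2 = 94.5 mm
I = pi * r^4 / 4 = pi * 94.5^4 / 4
= 62635004.85 mm^4

62635004.85 mm^4


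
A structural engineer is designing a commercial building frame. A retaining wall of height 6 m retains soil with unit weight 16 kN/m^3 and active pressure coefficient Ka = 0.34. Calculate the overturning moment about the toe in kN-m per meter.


Pa = 0.5 * Ka * gamma * H^2
= 0.5 * 0.34 * 16 * 6^2
= 97.92 kN/m
Arm = H / 3 = 6 / 3 = 2.0 m
Mo = Pa * arm = Pa * H / 3 = 97.92 * 6 / 3 = 195.84 kN-m/m

195.84 kN-m/m


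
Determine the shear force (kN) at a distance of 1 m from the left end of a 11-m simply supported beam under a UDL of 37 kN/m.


R_A = w * L / 2 = 37 * 11 / 2 = 203.5 kN
V(x) = R_A - w * x = 203.5 - 37 * 1
= 166.5 kN

166.5 kN


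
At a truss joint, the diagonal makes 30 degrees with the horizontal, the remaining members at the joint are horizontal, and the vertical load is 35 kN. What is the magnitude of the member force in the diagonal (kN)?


At the joint, only the diagonal has a vertical component, so vertical equilibrium gives:
F * sin(30) = 35
F = 35 / sin(30)
= 35 / 0.5
= 70.0 kN

70.0 kN


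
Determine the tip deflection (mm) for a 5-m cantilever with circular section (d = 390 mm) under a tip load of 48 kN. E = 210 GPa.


I = pi * d^4 / 64 = pi * 390^4 / 64 = 1135607695.33 mm^4
L = 5000.0 mm, P = 48000.0 N, E = 210000.0 MPa
delta = P * L^3 / (3 * E * I)
= 48000.0 * 5000.0^3 / (3 * 210000.0 * 1135607695.33)
= 8.3865 mm

8.3865 mm


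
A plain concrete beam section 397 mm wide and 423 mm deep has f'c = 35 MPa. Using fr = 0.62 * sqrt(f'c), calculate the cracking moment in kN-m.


fr = 0.62 * sqrt(35) = 0.62 * 5.9161 = 3.668 MPa
I = 397 * 423^3 / 12 = 2503977158.25 mm^4
y_t = 211.5 mm
M_cr = fr * I / y_t = 3.668 * 2503977158.25 / 211.5 N-mm
= 43.4256 kN-m

43.4256 kN-m


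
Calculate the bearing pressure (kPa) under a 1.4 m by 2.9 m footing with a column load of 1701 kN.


A = 1.4 * 2.9 = 4.06 m^2
q = P / A = 1701 / 4.06
= 418.9655 kPa

418.9655 kPa


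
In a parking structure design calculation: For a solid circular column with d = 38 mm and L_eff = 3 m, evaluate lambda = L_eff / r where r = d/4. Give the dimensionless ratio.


Radius of gyration r = d / 4 = 38 / 4 = 9.5 mm
L_eff = 3000.0 mm
Slenderness ratio = L / r = 3000.0 / 9.5 = 315.79 (dimensionless)

315.79 (dimensionless)


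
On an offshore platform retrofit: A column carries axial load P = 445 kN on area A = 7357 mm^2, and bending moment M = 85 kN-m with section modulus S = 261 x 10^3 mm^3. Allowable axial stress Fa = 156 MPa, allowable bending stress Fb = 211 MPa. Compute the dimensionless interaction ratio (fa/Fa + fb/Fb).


f_a = P / A = 445000.0 / 7357 = 60.4866 MPa
f_b = M / S = 85000000.0 / 261000.0 = 325.6705 MPa
Ratio = f_a / Fa + f_b / Fb
= 60.4866 / 156 + 325.6705 / 211
= 1.9312 (dimensionless)

1.9312 (dimensionless)


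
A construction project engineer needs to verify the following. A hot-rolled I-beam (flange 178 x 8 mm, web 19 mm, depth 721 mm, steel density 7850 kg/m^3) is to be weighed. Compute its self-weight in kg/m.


A_flanges = 2 * 178 * 8 = 2848 mm^2
A_web = (721 - 2 * 8) * 19 = 13395 mm^2
A_total = 2848 + 13395 = 16243 mm^2 = 0.016243 m^2
Weight = rho * A = 7850 * 0.016243 = 127.5075 kg/m

127.5075 kg/m


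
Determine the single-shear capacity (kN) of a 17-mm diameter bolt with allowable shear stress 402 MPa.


A = pi * d^2 / 4 = pi * 17^2 / 4 = 226.9801 mm^2
V = f_v * A / 1000 = 402 * 226.9801 / 1000
= 91.246 kN

91.246 kN


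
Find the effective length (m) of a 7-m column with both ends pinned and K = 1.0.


L_eff = K * L
= 1.0 * 7
= 7.0 m

7.0 m


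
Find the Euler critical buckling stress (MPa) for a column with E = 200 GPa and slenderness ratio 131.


sigma_cr = pi^2 * E / lambda^2
= 9.8696 * 200000.0 / 131^2
= 9.8696 * 200000.0 / 17161
= 115.0237 MPa

115.0237 MPa


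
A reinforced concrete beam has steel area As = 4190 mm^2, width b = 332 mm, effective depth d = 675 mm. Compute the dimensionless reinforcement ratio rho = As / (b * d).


rho = As / (b * d)
= 4190 / (332 * 675)
= 4190 / 224100
= 0.018697 (dimensionless)

0.018697 (dimensionless)


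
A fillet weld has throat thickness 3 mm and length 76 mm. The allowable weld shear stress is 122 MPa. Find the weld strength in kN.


Strength = throat * length * allowable stress
= 3 * 76 * 122 N
= 27816 N
= 27.82 kN

27.82 kN


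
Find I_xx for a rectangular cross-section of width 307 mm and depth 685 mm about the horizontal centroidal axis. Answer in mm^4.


I = b * h^3 / 12
= 307 * 685^3 / 12
= 307 * 321419125 / 12
= 8222972614.58 mm^4

8222972614.58 mm^4


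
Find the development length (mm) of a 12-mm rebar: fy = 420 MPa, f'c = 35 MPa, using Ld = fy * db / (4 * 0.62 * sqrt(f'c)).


Ld = (fy * db) / (4 * 0.62 * sqrt(f'c))
= (420 * 12) / (4 * 0.62 * sqrt(35))
= 5040 / 14.6719
= 343.51 mm

343.51 mm


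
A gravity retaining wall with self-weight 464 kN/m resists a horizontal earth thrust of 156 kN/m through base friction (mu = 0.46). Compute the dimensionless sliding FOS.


Resisting force = mu * W = 0.46 * 464 = 213.44 kN/m
FOS = Resisting / Driving = 213.44 / 156
= 1.3682 (dimensionless)

1.3682 (dimensionless)


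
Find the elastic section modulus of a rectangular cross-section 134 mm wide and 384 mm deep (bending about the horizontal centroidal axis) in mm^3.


S = b * h^2 / 6
= 134 * 384^2 / 6
= 134 * 147456 / 6
= 3293184.0 mm^3

3293184.0 mm^3


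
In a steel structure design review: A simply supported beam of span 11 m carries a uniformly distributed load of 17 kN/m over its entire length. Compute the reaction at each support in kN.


Total load = w * L = 17 * 11 = 187 kN
By symmetry, each reaction R = total / 2 = 187 / 2 = 93.5 kN

93.5 kN


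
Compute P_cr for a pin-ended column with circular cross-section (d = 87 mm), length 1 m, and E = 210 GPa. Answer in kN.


I = pi * d^4 / 64 = 2812204.57 mm^4
L = 1000.0 mm
P_cr = pi^2 * E * I / L^2
= 9.8696 * 210000.0 * 2812204.57 / 1000.0^2
= 5828622.78 N = 5828.6228 kN

5828.6228 kN


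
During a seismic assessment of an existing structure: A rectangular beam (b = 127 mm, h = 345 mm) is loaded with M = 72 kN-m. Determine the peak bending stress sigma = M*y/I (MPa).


I = b * h^3 / 12 = 127 * 345^3 / 12 = 434590031.25 mm^4
y = h / 2 = 345 / 2 = 172.5 mm
M = 72 kN-m = 72000000.0 N-mm
sigma = M * y / I = 72000000.0 * 172.5 / 434590031.25
= 28.58 MPa

28.58 MPa


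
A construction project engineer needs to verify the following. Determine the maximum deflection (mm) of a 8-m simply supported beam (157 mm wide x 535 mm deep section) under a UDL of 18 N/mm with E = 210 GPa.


I = 157 * 535^3 / 12 = 2003455739.58 mm^4
L = 8000.0 mm, w = 18 N/mm, E = 210000.0 MPa
delta = 5 * w * L^4 / (384 * E * I)
= 5 * 18 * 8000.0^4 / (384 * 210000.0 * 2003455739.58)
= 2.2818 mm

2.2818 mm


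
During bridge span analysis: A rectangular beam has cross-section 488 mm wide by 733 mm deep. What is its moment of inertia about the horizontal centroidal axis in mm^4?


I = b * h^3 / 12
= 488 * 733^3 / 12
= 488 * 393832837 / 12
= 16015868704.67 mm^4

16015868704.67 mm^4


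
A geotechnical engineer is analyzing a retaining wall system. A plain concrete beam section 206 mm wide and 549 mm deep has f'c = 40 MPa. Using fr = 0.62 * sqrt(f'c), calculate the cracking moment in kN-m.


fr = 0.62 * sqrt(40) = 0.62 * 6.3246 = 3.9212 MPa
I = 206 * 549^3 / 12 = 2840553724.5 mm^4
y_t = 274.5 mm
M_cr = fr * I / y_t = 3.9212 * 2840553724.5 / 274.5 N-mm
= 40.5772 kN-m

40.5772 kN-m


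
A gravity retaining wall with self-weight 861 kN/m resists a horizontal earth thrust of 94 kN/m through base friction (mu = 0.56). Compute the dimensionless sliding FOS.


Resisting force = mu * W = 0.56 * 861 = 482.16 kN/m
FOS = Resisting / Driving = 482.16 / 94
= 5.1294 (dimensionless)

5.1294 (dimensionless)


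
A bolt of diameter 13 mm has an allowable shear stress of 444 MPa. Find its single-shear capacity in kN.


A = pi * d^2 / 4 = pi * 13^2 / 4 = 132.7323 mm^2
V = f_v * A / 1000 = 444 * 132.7323 / 1000
= 58.9331 kN

58.9331 kN


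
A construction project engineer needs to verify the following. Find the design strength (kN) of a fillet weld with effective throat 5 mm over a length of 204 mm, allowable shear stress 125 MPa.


Strength = throat * length * allowable stress
= 5 * 204 * 125 N
= 127500 N
= 127.5 kN

127.5 kN


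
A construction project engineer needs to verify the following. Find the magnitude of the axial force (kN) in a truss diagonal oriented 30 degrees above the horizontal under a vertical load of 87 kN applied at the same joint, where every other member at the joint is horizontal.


At the joint, only the diagonal has a vertical component, so vertical equilibrium gives:
F * sin(30) = 87
F = 87 / sin(30)
= 87 / 0.5
= 174.0 kN

174.0 kN


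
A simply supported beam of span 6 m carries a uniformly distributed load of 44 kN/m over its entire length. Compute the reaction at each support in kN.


Total load = w * L = 44 * 6 = 264 kN
By symmetry, each reaction R = total / 2 = 264 / 2 = 132.0 kN

132.0 kN


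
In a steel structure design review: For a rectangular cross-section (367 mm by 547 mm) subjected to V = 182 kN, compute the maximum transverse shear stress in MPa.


A = b * h = 367 * 547 = 200749 mm^2
V = 182 kN = 182000.0 N
tau_max = 1.5 * V / A = 1.5 * 182000.0 / 200749
= 1.3599 MPa

1.3599 MPa


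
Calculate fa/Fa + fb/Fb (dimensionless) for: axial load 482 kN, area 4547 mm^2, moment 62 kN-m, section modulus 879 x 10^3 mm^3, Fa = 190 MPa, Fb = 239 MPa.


f_a = P / A = 482000.0 / 4547 = 106.004 MPa
f_b = M / S = 62000000.0 / 879000.0 = 70.5347 MPa
Ratio = f_a / Fa + f_b / Fb
= 106.004 / 190 + 70.5347 / 239
= 0.853 (dimensionless)

0.853 (dimensionless)


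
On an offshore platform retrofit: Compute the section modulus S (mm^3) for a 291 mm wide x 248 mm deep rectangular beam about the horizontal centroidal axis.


S = b * h^2 / 6
= 291 * 248^2 / 6
= 291 * 61504 / 6
= 2982944.0 mm^3

2982944.0 mm^3


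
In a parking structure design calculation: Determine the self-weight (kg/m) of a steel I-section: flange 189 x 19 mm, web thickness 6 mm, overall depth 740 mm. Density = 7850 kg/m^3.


A_flanges = 2 * 189 * 19 = 7182 mm^2
A_web = (740 - 2 * 19) * 6 = 4212 mm^2
A_total = 7182 + 4212 = 11394 mm^2 = 0.011394 m^2
Weight = rho * A = 7850 * 0.011394 = 89.4429 kg/m

89.4429 kg/m


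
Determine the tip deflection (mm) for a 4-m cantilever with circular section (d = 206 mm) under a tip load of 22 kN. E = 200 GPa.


I = pi * d^4 / 64 = pi * 206^4 / 64 = 88397255.23 mm^4
L = 4000.0 mm, P = 22000.0 N, E = 200000.0 MPa
delta = P * L^3 / (3 * E * I)
= 22000.0 * 4000.0^3 / (3 * 200000.0 * 88397255.23)
= 26.5468 mm

26.5468 mm


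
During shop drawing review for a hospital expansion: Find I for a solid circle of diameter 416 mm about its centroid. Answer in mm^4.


r = d / 2 = 416 / 2 = 208.0 mm
I = pi * r^4 / 4 = pi * 208.0^4 / 4
= 1470087623.13 mm^4

1470087623.13 mm^4


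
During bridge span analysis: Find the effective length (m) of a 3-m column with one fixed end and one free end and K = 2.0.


L_eff = K * L
= 2.0 * 3
= 6.0 m

6.0 m


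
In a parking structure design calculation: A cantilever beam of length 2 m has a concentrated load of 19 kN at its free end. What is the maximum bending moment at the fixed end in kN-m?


For a cantilever with a point load at the free end:
M_max = P * L = 19 * 2 = 38 kN-m

38 kN-m
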